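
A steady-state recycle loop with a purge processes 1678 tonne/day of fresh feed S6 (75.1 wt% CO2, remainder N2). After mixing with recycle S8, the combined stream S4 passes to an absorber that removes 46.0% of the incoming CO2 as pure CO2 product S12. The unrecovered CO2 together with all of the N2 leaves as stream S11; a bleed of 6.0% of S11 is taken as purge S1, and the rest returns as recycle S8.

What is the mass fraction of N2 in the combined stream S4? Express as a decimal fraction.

0.731

N2 enters only via S6 and leaves only via the purge: 1678×0.249 = 0.060×(N2 in S11), and the absorber passes all N2, so N2 in S4 = N2 in S11 = 6963.7 tonne/day.
CO2 in S4: m_A = 1678×0.751 + (1−0.060)·(1−0.460)·m_A, so m_A = 1260.2/0.4924 = 2559.3 tonne/day.
S4 = 2559.3 + 6963.7 = 9523 tonne/day.
N2 fraction in S4 = 6963.7/9523 = 0.731.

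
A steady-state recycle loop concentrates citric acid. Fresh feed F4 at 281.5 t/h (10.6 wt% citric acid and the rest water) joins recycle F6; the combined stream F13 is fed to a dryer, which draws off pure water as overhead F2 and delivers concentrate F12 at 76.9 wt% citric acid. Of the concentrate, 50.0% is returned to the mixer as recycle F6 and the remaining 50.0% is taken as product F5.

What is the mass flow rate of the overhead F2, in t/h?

Overall citric acid balance (none leaves overhead): citric acid in fresh feed = citric acid in product, i.e. 281.5×0.106 = (1−0.500)·F12·0.769.
F12 = 29.839/(0.769×0.500) = 77.605 t/h.
Recycle F6 = 0.500×77.605 = 38.802 t/h.
Combined feed F13 = 281.5 + 38.802 = 320.3 t/h.
Overhead F2 = F13 − F12 = 320.3 − 77.605 = 242.7 t/h.

242.7 t/h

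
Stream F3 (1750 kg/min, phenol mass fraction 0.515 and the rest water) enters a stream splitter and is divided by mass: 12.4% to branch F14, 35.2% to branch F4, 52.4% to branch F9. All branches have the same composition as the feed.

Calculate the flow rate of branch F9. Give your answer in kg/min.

Branch F9 flow = 0.524×1750 = 917 kg/min.

917 kg/min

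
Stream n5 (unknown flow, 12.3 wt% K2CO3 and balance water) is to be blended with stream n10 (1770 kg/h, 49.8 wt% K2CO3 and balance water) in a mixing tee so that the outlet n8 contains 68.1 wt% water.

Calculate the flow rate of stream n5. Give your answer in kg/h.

Let n5 be the unknown flow. Total out = 1770 + n5.
water balance: 888.54 + 0.877·n5 = 0.681·(1770 + n5)
(0.877 − 0.681)·n5 = 0.681×1770 − 888.54 = 316.83
n5 = 316.83 / 0.196 = 1616.5 kg/h

1616 kg/h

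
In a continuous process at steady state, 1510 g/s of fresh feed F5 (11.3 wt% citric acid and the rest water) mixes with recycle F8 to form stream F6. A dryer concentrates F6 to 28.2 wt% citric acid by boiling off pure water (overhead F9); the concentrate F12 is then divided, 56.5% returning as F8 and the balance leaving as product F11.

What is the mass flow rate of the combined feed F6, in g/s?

Overall citric acid balance (none leaves overhead): citric acid in fresh feed = citric acid in product, i.e. 1510×0.113 = (1−0.565)·F12·0.282.
F12 = 170.63/(0.282×0.435) = 1391 g/s.
Recycle F8 = 0.565×1391 = 785.9 g/s.
Combined feed F6 = 1510 + 785.9 = 2295.9 g/s.

2296 g/s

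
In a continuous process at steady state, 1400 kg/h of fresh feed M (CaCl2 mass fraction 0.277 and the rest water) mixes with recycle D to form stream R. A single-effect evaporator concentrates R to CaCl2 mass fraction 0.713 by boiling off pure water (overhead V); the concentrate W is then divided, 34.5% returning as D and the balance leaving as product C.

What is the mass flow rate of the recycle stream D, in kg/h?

Overall CaCl2 balance (none leaves overhead): CaCl2 in fresh feed = CaCl2 in product, i.e. 1400×0.277 = (1−0.345)·W·0.713.
W = 387.8/(0.713×0.655) = 830.38 kg/h.
Recycle D = 0.345×830.38 = 286.48 kg/h.

286.5 kg/h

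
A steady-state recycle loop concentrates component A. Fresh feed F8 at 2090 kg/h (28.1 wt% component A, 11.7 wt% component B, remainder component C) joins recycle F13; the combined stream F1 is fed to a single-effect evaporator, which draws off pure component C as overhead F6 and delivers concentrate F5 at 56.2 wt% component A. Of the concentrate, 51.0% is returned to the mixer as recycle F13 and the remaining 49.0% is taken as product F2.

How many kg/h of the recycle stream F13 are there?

1088 kg/h

Overall component A balance (none leaves overhead): component A in fresh feed = component A in product, i.e. 2090×0.281 = (1−0.510)·F5·0.562.
F5 = 587.29/(0.562×0.490) = 2132.7 kg/h.
Recycle F13 = 0.510×2132.7 = 1087.7 kg/h.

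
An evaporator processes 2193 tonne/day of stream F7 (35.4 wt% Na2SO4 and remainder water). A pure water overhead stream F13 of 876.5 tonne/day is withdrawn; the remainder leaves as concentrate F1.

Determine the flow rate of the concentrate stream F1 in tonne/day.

Concentrate = 2193 − 876.5 = 1316.5 tonne/day.

1316 tonne/day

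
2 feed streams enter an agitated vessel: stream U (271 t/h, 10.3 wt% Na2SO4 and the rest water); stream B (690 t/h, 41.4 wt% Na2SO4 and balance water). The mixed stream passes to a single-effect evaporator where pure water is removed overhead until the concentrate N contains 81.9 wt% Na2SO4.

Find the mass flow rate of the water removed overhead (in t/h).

578.1 t/h

Na2SO4 entering = 271×0.103 + 690×0.414 = 313.57 t/h.
All Na2SO4 reports to N, so N = 313.57/0.819 = 382.87 t/h.
Total feed = 961 t/h; overhead = 961 − 382.87 = 578.13 t/h.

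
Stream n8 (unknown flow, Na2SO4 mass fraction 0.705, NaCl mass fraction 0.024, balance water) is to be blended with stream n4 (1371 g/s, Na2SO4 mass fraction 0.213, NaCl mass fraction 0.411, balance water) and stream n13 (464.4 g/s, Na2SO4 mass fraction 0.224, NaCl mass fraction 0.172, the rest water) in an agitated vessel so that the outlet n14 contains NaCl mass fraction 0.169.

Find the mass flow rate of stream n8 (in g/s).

Let n8 be the unknown flow. Total out = 1835.4 + n8.
NaCl balance: 643.36 + 0.024·n8 = 0.169·(1835.4 + n8)
(0.024 − 0.169)·n8 = 0.169×1835.4 − 643.36 = -333.18
n8 = -333.18 / -0.145 = 2297.8 g/s

2298 g/s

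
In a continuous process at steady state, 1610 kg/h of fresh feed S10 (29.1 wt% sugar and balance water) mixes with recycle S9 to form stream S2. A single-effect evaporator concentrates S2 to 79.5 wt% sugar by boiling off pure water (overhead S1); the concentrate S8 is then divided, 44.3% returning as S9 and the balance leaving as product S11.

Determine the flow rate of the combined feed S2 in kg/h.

2079 kg/h

Overall sugar balance (none leaves overhead): sugar in fresh feed = sugar in product, i.e. 1610×0.291 = (1−0.443)·S8·0.795.
S8 = 468.51/(0.795×0.557) = 1058 kg/h.
Recycle S9 = 0.443×1058 = 468.71 kg/h.
Combined feed S2 = 1610 + 468.71 = 2078.7 kg/h.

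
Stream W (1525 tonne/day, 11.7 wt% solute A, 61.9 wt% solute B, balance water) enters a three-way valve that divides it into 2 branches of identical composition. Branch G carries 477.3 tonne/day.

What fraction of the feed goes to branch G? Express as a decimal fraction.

0.313

Fraction to G = 477.3/1525 = 0.3130.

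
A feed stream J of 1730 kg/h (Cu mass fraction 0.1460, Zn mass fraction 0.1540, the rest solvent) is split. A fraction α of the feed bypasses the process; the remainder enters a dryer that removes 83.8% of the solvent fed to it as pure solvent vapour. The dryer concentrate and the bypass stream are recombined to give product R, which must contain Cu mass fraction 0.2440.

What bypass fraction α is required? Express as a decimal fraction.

All 1730×0.146 = 252.58 kg/h of Cu reaches R, so R = 252.58/0.244 = 1035.2 kg/h and vapour = 694.84 kg/h.
The evaporator receives (1−α)·1730 of feed at 0.700 solvent and removes 0.838 of that solvent:
0.838×0.700×(1−α)×1730 = 694.84
(1−α) = 694.84/1014.8 = 0.6847;  α = 0.3153.

0.315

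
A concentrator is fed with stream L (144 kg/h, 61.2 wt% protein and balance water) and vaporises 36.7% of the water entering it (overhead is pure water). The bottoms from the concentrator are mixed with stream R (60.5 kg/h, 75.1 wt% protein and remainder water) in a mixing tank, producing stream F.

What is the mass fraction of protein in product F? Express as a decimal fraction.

Vapour removed = 0.367×0.388×144 = 20.505 kg/h; concentrate = 123.49 kg/h.
protein reaching the mixer = 88.128 (from concentrate) + 60.5×0.751 = 133.56 kg/h.
Product flow = 123.49 + 60.5 = 183.99 kg/h; protein fraction = 0.7259.

0.7259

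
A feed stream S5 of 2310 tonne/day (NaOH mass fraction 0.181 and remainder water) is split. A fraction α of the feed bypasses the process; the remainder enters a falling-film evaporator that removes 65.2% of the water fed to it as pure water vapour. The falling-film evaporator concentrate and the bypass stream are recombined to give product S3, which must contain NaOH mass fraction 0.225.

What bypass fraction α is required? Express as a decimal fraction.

0.634

All 2310×0.181 = 418.11 tonne/day of NaOH reaches S3, so S3 = 418.11/0.225 = 1858.3 tonne/day and vapour = 451.73 tonne/day.
The evaporator receives (1−α)·2310 of feed at 0.819 water and removes 0.652 of that water:
0.652×0.819×(1−α)×2310 = 451.73
(1−α) = 451.73/1233.5 = 0.3662;  α = 0.6338.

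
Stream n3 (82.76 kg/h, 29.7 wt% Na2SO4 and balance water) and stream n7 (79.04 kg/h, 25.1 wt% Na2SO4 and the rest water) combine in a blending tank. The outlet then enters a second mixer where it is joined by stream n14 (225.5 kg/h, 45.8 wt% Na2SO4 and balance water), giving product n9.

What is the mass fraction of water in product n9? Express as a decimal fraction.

Overall, product flow = 387.3 kg/h.
water in = 82.76×0.703 + 79.04×0.749 + 225.5×0.542 = 239.6 kg/h.
water fraction in n9 = 0.6186.

0.6186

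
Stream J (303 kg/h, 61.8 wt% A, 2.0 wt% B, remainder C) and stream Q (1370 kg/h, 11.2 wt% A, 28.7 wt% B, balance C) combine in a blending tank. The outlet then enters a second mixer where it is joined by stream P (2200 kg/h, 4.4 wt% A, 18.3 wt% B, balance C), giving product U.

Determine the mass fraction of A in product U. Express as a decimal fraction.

0.113

Overall, product flow = 3873 kg/h.
A in = 303×0.618 + 1370×0.112 + 2200×0.044 = 437.49 kg/h.
A fraction in U = 0.113.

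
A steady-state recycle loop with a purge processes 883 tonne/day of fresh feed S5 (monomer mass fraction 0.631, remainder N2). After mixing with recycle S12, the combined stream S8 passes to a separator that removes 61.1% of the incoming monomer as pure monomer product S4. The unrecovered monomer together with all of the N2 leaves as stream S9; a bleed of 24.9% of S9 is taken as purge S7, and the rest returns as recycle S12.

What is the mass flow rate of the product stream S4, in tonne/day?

480.9 tonne/day

monomer in S8: m_A = 883×0.631 + (1−0.249)·(1−0.611)·m_A, so m_A = 557.17/0.7079 = 787.12 tonne/day.
Product S4 = 0.611×787.12 = 480.93 tonne/day.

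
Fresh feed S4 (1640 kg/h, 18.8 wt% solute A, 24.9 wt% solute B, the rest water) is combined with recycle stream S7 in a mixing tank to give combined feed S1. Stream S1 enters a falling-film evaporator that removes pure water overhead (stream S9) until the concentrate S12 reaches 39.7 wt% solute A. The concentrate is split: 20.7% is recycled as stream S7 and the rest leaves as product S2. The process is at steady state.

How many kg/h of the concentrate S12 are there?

Overall solute A balance (none leaves overhead): solute A in fresh feed = solute A in product, i.e. 1640×0.188 = (1−0.207)·S12·0.397.
S12 = 308.32/(0.397×0.793) = 979.35 kg/h.

979.4 kg/h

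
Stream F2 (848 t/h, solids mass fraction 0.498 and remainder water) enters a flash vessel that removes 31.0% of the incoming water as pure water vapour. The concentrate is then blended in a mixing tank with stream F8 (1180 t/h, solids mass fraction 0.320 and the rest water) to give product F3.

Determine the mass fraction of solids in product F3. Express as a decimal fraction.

Vapour removed = 0.310×0.502×848 = 131.97 t/h; concentrate = 716.03 t/h.
solids reaching the mixer = 422.3 (from concentrate) + 1180×0.320 = 799.9 t/h.
Product flow = 716.03 + 1180 = 1896 t/h; solids fraction = 0.422.

0.422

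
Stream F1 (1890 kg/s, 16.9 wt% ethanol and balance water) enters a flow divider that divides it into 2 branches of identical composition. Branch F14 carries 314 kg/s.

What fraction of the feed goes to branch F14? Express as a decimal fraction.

Fraction to F14 = 314/1890 = 0.1661.

0.166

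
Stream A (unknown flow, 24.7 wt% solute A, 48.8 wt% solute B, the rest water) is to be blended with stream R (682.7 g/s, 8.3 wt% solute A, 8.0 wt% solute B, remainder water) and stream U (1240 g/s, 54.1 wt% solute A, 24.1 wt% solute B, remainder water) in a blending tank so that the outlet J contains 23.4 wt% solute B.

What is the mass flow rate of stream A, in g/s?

379.7 g/s

Let A be the unknown flow. Total out = 1922.7 + A.
solute B balance: 353.46 + 0.488·A = 0.234·(1922.7 + A)
(0.488 − 0.234)·A = 0.234×1922.7 − 353.46 = 96.456
A = 96.456 / 0.254 = 379.75 g/s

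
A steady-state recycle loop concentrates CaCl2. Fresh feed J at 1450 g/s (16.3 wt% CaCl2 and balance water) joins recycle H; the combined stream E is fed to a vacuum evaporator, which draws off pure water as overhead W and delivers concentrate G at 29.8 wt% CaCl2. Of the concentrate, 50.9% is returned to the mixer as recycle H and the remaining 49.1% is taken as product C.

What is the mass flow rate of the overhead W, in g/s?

Overall CaCl2 balance (none leaves overhead): CaCl2 in fresh feed = CaCl2 in product, i.e. 1450×0.163 = (1−0.509)·G·0.298.
G = 236.35/(0.298×0.491) = 1615.3 g/s.
Recycle H = 0.509×1615.3 = 822.2 g/s.
Combined feed E = 1450 + 822.2 = 2272.2 g/s.
Overhead W = E − G = 2272.2 − 1615.3 = 656.88 g/s.

656.9 g/s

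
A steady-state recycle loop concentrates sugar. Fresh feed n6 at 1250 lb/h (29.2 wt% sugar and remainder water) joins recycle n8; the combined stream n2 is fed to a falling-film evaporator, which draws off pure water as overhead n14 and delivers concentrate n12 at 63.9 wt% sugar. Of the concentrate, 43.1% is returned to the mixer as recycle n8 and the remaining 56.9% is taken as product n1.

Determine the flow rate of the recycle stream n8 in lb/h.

Overall sugar balance (none leaves overhead): sugar in fresh feed = sugar in product, i.e. 1250×0.292 = (1−0.431)·n12·0.639.
n12 = 365/(0.639×0.569) = 1003.9 lb/h.
Recycle n8 = 0.431×1003.9 = 432.67 lb/h.

432.7 lb/h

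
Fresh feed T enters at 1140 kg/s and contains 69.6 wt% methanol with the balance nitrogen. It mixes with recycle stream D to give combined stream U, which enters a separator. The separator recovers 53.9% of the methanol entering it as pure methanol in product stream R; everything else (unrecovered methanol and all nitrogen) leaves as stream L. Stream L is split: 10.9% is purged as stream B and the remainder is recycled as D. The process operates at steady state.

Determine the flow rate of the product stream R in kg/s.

725.8 kg/s

methanol in U: m_A = 1140×0.696 + (1−0.109)·(1−0.539)·m_A, so m_A = 793.44/0.5892 = 1346.5 kg/s.
Product R = 0.539×1346.5 = 725.78 kg/s.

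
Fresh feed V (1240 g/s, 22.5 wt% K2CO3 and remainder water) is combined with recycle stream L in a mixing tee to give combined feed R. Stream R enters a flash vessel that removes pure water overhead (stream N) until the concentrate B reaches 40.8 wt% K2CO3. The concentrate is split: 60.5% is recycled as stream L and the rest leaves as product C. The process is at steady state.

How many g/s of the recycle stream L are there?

Overall K2CO3 balance (none leaves overhead): K2CO3 in fresh feed = K2CO3 in product, i.e. 1240×0.225 = (1−0.605)·B·0.408.
B = 279/(0.408×0.395) = 1731.2 g/s.
Recycle L = 0.605×1731.2 = 1047.4 g/s.

1047 g/s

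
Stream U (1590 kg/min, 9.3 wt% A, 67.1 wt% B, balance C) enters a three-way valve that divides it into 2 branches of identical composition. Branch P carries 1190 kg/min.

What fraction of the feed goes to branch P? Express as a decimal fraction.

0.748

Fraction to P = 1190/1590 = 0.7484.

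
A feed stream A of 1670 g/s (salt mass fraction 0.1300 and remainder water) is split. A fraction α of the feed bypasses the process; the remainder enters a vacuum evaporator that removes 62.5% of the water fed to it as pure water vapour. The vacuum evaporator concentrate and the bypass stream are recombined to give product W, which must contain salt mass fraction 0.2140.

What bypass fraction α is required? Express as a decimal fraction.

0.278

All 1670×0.130 = 217.1 g/s of salt reaches W, so W = 217.1/0.214 = 1014.5 g/s and vapour = 655.51 g/s.
The evaporator receives (1−α)·1670 of feed at 0.870 water and removes 0.625 of that water:
0.625×0.870×(1−α)×1670 = 655.51
(1−α) = 655.51/908.06 = 0.7219;  α = 0.2781.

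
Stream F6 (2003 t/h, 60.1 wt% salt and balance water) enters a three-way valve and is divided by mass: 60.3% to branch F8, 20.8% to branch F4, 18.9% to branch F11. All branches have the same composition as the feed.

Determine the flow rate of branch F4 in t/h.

416.6 t/h

Branch F4 flow = 0.208×2003 = 416.62 t/h.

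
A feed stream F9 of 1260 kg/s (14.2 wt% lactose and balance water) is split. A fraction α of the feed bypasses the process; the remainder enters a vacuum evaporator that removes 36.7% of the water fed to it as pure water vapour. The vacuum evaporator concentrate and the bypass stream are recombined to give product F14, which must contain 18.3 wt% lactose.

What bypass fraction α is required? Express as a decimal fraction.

0.288

All 1260×0.142 = 178.92 kg/s of lactose reaches F14, so F14 = 178.92/0.183 = 977.7 kg/s and vapour = 282.3 kg/s.
The evaporator receives (1−α)·1260 of feed at 0.858 water and removes 0.367 of that water:
0.367×0.858×(1−α)×1260 = 282.3
(1−α) = 282.3/396.76 = 0.7115;  α = 0.2885.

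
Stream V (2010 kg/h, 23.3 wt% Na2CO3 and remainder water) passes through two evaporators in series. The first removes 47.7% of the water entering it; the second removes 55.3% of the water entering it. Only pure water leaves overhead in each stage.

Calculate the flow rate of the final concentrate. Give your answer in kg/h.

828.7 kg/h

water in feed = 2010×0.767 = 1541.7 kg/h.
After stage 1: water left = (1−0.477)×1541.7 = 806.29; stream total = 1274.6 kg/h.
After stage 2: water left = (1−0.553)×806.29 = 360.41; final concentrate = 828.74 kg/h.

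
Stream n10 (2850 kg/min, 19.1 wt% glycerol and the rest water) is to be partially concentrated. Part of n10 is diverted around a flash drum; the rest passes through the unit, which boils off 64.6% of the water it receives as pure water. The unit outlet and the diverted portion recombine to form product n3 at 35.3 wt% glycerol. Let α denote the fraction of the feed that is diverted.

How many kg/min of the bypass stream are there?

347.3 kg/min

All 2850×0.191 = 544.35 kg/min of glycerol reaches n3, so n3 = 544.35/0.353 = 1542.1 kg/min and vapour = 1307.9 kg/min.
The evaporator receives (1−α)·2850 of feed at 0.809 water and removes 0.646 of that water:
0.646×0.809×(1−α)×2850 = 1307.9
(1−α) = 1307.9/1489.4 = 0.8781;  α = 0.1219.
Bypass flow = 0.1219×2850 = 347.33 kg/min.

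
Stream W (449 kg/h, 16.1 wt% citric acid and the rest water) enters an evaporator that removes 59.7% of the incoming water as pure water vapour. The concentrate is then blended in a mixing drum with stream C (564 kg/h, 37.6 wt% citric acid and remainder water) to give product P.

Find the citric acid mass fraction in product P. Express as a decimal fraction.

Vapour removed = 0.597×0.839×449 = 224.9 kg/h; concentrate = 224.1 kg/h.
citric acid reaching the mixer = 72.289 (from concentrate) + 564×0.376 = 284.35 kg/h.
Product flow = 224.1 + 564 = 788.1 kg/h; citric acid fraction = 0.3608.

0.3608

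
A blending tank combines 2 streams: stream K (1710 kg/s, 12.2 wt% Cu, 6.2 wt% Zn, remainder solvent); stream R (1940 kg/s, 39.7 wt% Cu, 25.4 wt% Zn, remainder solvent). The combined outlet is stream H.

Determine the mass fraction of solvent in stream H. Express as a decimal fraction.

Total flow out = 1710 + 1940 = 3650 kg/s.
solvent in = 1710×0.816 + 1940×0.349 = 2072.4 kg/s.
solvent mass fraction in H = 2072.4/3650 = 0.5678.

0.5678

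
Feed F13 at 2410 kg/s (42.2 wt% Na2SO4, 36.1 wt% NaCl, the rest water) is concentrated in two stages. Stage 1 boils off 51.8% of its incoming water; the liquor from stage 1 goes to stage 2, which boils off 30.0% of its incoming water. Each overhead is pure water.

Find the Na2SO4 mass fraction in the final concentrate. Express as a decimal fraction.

water in feed = 2410×0.217 = 522.97 kg/s.
After stage 1: water left = (1−0.518)×522.97 = 252.07; stream total = 2139.1 kg/s.
After stage 2: water left = (1−0.300)×252.07 = 176.45; final concentrate = 2063.5 kg/s.
Na2SO4 fraction = 1017/2063.5 = 0.493.

0.493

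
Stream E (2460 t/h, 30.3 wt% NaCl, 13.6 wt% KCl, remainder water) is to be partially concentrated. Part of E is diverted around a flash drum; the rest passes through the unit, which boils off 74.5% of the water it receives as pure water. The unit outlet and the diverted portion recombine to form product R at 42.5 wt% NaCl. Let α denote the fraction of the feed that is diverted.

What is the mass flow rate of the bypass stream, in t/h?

770.4 t/h

All 2460×0.303 = 745.38 t/h of NaCl reaches R, so R = 745.38/0.425 = 1753.8 t/h and vapour = 706.16 t/h.
The evaporator receives (1−α)·2460 of feed at 0.561 water and removes 0.745 of that water:
0.745×0.561×(1−α)×2460 = 706.16
(1−α) = 706.16/1028.1 = 0.6868;  α = 0.3132.
Bypass flow = 0.3132×2460 = 770.39 t/h.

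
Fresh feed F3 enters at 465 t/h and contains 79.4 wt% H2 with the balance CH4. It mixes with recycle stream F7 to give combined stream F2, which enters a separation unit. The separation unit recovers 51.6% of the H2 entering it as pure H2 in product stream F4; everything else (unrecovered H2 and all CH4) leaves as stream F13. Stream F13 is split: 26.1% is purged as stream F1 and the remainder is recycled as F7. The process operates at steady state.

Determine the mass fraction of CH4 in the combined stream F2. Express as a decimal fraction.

CH4 enters only via F3 and leaves only via the purge: 465×0.206 = 0.261×(CH4 in F13), and the separation unit passes all CH4, so CH4 in F2 = CH4 in F13 = 367.01 t/h.
H2 in F2: m_A = 465×0.794 + (1−0.261)·(1−0.516)·m_A, so m_A = 369.21/0.6423 = 574.8 t/h.
F2 = 574.8 + 367.01 = 941.81 t/h.
CH4 fraction in F2 = 367.01/941.81 = 0.390.

0.390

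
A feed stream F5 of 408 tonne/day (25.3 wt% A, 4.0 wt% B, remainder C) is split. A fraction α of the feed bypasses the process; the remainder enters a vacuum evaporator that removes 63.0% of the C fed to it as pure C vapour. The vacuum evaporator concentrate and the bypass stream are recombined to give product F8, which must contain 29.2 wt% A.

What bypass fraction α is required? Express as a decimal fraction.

0.700

All 408×0.253 = 103.22 tonne/day of A reaches F8, so F8 = 103.22/0.292 = 353.51 tonne/day and vapour = 54.493 tonne/day.
The evaporator receives (1−α)·408 of feed at 0.707 C and removes 0.630 of that C:
0.630×0.707×(1−α)×408 = 54.493
(1−α) = 54.493/181.73 = 0.2999;  α = 0.7001.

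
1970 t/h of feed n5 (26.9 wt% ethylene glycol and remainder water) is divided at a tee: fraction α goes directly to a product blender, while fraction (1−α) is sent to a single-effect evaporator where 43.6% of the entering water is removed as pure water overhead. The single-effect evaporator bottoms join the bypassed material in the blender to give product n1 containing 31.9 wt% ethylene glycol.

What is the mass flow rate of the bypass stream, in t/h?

1001 t/h

All 1970×0.269 = 529.93 t/h of ethylene glycol reaches n1, so n1 = 529.93/0.319 = 1661.2 t/h and vapour = 308.78 t/h.
The evaporator receives (1−α)·1970 of feed at 0.731 water and removes 0.436 of that water:
0.436×0.731×(1−α)×1970 = 308.78
(1−α) = 308.78/627.87 = 0.4918;  α = 0.5082.
Bypass flow = 0.5082×1970 = 1001.2 t/h.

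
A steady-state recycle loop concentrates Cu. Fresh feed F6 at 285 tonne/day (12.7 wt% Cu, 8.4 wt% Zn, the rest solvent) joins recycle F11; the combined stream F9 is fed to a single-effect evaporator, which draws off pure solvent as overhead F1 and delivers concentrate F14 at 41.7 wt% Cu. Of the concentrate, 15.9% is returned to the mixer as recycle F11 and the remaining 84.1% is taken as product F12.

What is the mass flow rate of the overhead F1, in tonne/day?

Overall Cu balance (none leaves overhead): Cu in fresh feed = Cu in product, i.e. 285×0.127 = (1−0.159)·F14·0.417.
F14 = 36.195/(0.417×0.841) = 103.21 tonne/day.
Recycle F11 = 0.159×103.21 = 16.41 tonne/day.
Combined feed F9 = 285 + 16.41 = 301.41 tonne/day.
Overhead F1 = F9 − F14 = 301.41 − 103.21 = 198.2 tonne/day.

198.2 tonne/day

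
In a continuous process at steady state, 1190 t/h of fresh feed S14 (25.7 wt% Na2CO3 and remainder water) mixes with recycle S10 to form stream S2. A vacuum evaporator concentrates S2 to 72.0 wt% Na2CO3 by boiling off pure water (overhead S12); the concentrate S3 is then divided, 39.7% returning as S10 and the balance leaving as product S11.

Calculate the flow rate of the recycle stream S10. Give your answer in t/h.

279.7 t/h

Overall Na2CO3 balance (none leaves overhead): Na2CO3 in fresh feed = Na2CO3 in product, i.e. 1190×0.257 = (1−0.397)·S3·0.720.
S3 = 305.83/(0.720×0.603) = 704.42 t/h.
Recycle S10 = 0.397×704.42 = 279.65 t/h.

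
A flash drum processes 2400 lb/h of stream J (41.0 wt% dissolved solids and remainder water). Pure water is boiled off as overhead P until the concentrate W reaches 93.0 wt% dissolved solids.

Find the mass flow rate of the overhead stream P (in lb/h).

1342 lb/h

dissolved solids is conserved: 2400×0.410 = 984 lb/h all reports to the concentrate.
Concentrate = 984/(target fraction) = 1058.1 lb/h.
Overhead = 2400 − 1058.1 = 1341.9 lb/h.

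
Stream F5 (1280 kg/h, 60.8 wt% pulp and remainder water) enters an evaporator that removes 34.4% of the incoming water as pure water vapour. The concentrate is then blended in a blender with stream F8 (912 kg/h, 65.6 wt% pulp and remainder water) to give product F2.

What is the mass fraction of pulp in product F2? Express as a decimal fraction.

Vapour removed = 0.344×0.392×1280 = 172.61 kg/h; concentrate = 1107.4 kg/h.
pulp reaching the mixer = 778.24 (from concentrate) + 912×0.656 = 1376.5 kg/h.
Product flow = 1107.4 + 912 = 2019.4 kg/h; pulp fraction = 0.682.

0.682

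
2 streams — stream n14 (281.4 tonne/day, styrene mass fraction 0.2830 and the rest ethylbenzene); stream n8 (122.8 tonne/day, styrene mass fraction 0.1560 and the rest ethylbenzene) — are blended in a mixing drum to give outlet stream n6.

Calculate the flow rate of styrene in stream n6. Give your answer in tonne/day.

98.79 tonne/day

styrene out = styrene in = 281.4×0.283 + 122.8×0.156 = 98.793 tonne/day.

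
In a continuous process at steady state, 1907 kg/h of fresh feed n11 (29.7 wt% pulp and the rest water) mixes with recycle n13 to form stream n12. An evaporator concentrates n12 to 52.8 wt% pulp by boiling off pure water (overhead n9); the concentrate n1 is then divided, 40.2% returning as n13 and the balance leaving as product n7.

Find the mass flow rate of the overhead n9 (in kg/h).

834.3 kg/h

Overall pulp balance (none leaves overhead): pulp in fresh feed = pulp in product, i.e. 1907×0.297 = (1−0.402)·n1·0.528.
n1 = 566.38/(0.528×0.598) = 1793.8 kg/h.
Recycle n13 = 0.402×1793.8 = 721.1 kg/h.
Combined feed n12 = 1907 + 721.1 = 2628.1 kg/h.
Overhead n9 = n12 − n1 = 2628.1 − 1793.8 = 834.31 kg/h.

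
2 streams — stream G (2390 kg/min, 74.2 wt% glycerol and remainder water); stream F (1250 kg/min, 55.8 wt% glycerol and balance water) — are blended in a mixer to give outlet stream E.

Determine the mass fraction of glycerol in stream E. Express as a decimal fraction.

0.679

Total flow out = 2390 + 1250 = 3640 kg/min.
glycerol in = 2390×0.742 + 1250×0.558 = 2470.9 kg/min.
glycerol mass fraction in E = 2470.9/3640 = 0.679.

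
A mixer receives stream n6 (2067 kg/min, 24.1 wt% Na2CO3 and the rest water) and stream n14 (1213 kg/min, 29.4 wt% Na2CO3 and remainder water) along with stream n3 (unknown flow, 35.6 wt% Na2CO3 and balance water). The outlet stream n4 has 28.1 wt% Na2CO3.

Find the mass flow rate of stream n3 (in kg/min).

Let n3 be the unknown flow. Total out = 3280 + n3.
Na2CO3 balance: 854.77 + 0.356·n3 = 0.281·(3280 + n3)
(0.356 − 0.281)·n3 = 0.281×3280 − 854.77 = 66.911
n3 = 66.911 / 0.075 = 892.15 kg/min

892.1 kg/min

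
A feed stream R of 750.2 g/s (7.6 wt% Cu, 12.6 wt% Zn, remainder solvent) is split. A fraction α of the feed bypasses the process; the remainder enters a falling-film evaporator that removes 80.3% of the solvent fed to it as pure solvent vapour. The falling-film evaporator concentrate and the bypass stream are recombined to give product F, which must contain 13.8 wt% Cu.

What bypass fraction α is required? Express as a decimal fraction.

All 750.2×0.076 = 57.015 g/s of Cu reaches F, so F = 57.015/0.138 = 413.15 g/s and vapour = 337.05 g/s.
The evaporator receives (1−α)·750.2 of feed at 0.798 solvent and removes 0.803 of that solvent:
0.803×0.798×(1−α)×750.2 = 337.05
(1−α) = 337.05/480.72 = 0.7011;  α = 0.2989.

0.299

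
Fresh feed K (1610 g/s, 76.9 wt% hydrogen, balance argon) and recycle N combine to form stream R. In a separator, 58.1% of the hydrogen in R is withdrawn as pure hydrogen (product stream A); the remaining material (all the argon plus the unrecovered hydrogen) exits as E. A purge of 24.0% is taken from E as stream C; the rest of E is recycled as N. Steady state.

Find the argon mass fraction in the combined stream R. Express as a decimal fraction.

0.4604

argon enters only via K and leaves only via the purge: 1610×0.231 = 0.240×(argon in E), and the separator passes all argon, so argon in R = argon in E = 1549.6 g/s.
hydrogen in R: m_A = 1610×0.769 + (1−0.240)·(1−0.581)·m_A, so m_A = 1238.1/0.6816 = 1816.6 g/s.
R = 1816.6 + 1549.6 = 3366.2 g/s.
argon fraction in R = 1549.6/3366.2 = 0.4604.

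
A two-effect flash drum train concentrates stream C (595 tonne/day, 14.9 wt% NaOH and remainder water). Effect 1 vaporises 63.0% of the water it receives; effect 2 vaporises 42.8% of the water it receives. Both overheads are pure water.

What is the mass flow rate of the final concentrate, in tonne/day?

195.8 tonne/day

water in feed = 595×0.851 = 506.34 tonne/day.
After stage 1: water left = (1−0.630)×506.34 = 187.35; stream total = 276 tonne/day.
After stage 2: water left = (1−0.428)×187.35 = 107.16; final concentrate = 195.82 tonne/day.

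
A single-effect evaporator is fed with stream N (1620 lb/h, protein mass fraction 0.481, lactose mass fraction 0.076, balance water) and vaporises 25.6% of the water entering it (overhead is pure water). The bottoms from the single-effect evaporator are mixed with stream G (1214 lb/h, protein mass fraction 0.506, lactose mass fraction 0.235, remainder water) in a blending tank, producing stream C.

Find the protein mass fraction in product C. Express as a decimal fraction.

Vapour removed = 0.256×0.443×1620 = 183.72 lb/h; concentrate = 1436.3 lb/h.
protein reaching the mixer = 779.22 (from concentrate) + 1214×0.506 = 1393.5 lb/h.
Product flow = 1436.3 + 1214 = 2650.3 lb/h; protein fraction = 0.526.

0.526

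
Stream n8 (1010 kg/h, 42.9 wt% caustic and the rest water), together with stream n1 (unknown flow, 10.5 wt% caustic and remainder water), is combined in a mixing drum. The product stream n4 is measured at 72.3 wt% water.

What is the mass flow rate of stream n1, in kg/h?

Let n1 be the unknown flow. Total out = 1010 + n1.
water balance: 576.71 + 0.895·n1 = 0.723·(1010 + n1)
(0.895 − 0.723)·n1 = 0.723×1010 − 576.71 = 153.52
n1 = 153.52 / 0.172 = 892.56 kg/h

892.6 kg/h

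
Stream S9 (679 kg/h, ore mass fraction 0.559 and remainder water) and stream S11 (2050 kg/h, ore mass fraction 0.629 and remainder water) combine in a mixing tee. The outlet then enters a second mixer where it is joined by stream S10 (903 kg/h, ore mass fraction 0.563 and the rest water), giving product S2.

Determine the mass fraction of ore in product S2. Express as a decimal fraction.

0.600

Overall, product flow = 3632 kg/h.
ore in = 679×0.559 + 2050×0.629 + 903×0.563 = 2177.4 kg/h.
ore fraction in S2 = 0.600.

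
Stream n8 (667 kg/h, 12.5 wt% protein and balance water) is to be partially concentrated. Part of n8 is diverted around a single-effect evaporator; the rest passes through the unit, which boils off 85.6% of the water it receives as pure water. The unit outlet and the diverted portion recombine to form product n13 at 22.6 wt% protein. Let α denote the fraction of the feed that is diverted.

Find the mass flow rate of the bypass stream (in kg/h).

269 kg/h

All 667×0.125 = 83.375 kg/h of protein reaches n13, so n13 = 83.375/0.226 = 368.92 kg/h and vapour = 298.08 kg/h.
The evaporator receives (1−α)·667 of feed at 0.875 water and removes 0.856 of that water:
0.856×0.875×(1−α)×667 = 298.08
(1−α) = 298.08/499.58 = 0.5967;  α = 0.4033.
Bypass flow = 0.4033×667 = 269.02 kg/h.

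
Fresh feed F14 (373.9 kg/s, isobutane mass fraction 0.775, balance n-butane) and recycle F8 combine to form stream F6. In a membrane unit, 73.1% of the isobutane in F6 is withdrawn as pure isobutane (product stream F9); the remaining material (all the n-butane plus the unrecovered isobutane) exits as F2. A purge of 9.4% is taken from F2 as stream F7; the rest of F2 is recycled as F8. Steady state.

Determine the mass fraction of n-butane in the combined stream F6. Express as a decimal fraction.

0.700

n-butane enters only via F14 and leaves only via the purge: 373.9×0.225 = 0.094×(n-butane in F2), and the membrane unit passes all n-butane, so n-butane in F6 = n-butane in F2 = 894.97 kg/s.
isobutane in F6: m_A = 373.9×0.775 + (1−0.094)·(1−0.731)·m_A, so m_A = 289.77/0.7563 = 383.15 kg/s.
F6 = 383.15 + 894.97 = 1278.1 kg/s.
n-butane fraction in F6 = 894.97/1278.1 = 0.700.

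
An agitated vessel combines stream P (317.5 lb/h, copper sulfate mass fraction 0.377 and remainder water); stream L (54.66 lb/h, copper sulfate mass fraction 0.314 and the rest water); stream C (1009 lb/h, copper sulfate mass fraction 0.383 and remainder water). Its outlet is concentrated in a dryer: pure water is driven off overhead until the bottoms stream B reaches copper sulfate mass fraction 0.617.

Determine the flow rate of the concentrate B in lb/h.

copper sulfate entering = 317.5×0.377 + 54.66×0.314 + 1009×0.383 = 523.31 lb/h.
All copper sulfate reports to B, so B = 523.31/0.617 = 848.15 lb/h.

848.1 lb/h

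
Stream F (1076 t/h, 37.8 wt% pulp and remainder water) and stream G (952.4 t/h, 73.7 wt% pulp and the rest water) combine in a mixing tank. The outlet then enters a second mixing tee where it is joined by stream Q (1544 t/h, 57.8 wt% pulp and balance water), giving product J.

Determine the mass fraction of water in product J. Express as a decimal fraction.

0.440

Overall, product flow = 3572.4 t/h.
water in = 1076×0.622 + 952.4×0.263 + 1544×0.422 = 1571.3 t/h.
water fraction in J = 0.440.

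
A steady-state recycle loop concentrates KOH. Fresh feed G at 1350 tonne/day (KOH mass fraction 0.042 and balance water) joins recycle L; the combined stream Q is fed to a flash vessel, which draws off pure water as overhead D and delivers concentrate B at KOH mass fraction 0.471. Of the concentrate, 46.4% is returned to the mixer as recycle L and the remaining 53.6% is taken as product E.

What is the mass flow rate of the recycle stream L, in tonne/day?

Overall KOH balance (none leaves overhead): KOH in fresh feed = KOH in product, i.e. 1350×0.042 = (1−0.464)·B·0.471.
B = 56.7/(0.471×0.536) = 224.59 tonne/day.
Recycle L = 0.464×224.59 = 104.21 tonne/day.

104.2 tonne/day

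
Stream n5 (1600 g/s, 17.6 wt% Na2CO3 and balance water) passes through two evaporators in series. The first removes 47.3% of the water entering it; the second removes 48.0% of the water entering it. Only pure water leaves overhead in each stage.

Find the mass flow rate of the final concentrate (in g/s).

water in feed = 1600×0.824 = 1318.4 g/s.
After stage 1: water left = (1−0.473)×1318.4 = 694.8; stream total = 976.4 g/s.
After stage 2: water left = (1−0.480)×694.8 = 361.29; final concentrate = 642.89 g/s.

642.9 g/s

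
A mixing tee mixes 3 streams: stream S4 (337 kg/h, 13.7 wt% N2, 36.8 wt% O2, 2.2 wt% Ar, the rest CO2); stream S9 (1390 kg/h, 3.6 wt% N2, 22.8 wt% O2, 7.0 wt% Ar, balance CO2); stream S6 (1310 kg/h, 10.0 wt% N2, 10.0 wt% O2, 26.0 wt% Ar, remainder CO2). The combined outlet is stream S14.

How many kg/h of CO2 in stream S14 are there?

CO2 out = CO2 in = 337×0.473 + 1390×0.666 + 1310×0.540 = 1792.5 kg/h.

1793 kg/h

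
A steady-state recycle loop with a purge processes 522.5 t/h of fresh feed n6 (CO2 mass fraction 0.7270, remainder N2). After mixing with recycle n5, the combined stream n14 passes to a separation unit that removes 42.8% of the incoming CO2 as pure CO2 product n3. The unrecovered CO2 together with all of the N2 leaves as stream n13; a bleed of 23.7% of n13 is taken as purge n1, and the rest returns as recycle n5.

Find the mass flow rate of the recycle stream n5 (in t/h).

753.4 t/h

N2 enters only via n6 and leaves only via the purge: 522.5×0.273 = 0.237×(N2 in n13), and the separation unit passes all N2, so N2 in n14 = N2 in n13 = 601.87 t/h.
CO2 in n14: m_A = 522.5×0.727 + (1−0.237)·(1−0.428)·m_A, so m_A = 379.86/0.5636 = 674.03 t/h.
n13 = (1−0.428)×674.03 + 601.87 = 987.41 t/h.
Recycle n5 = (1−0.237)×987.41 = 753.39 t/h.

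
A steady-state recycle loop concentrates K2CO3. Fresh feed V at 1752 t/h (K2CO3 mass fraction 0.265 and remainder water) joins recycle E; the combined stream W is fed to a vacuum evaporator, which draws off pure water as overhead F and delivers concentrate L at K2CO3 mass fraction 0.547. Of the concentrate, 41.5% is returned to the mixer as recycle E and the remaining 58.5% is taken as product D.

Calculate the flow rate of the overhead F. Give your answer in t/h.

Overall K2CO3 balance (none leaves overhead): K2CO3 in fresh feed = K2CO3 in product, i.e. 1752×0.265 = (1−0.415)·L·0.547.
L = 464.28/(0.547×0.585) = 1450.9 t/h.
Recycle E = 0.415×1450.9 = 602.12 t/h.
Combined feed W = 1752 + 602.12 = 2354.1 t/h.
Overhead F = W − L = 2354.1 − 1450.9 = 903.22 t/h.

903.2 t/h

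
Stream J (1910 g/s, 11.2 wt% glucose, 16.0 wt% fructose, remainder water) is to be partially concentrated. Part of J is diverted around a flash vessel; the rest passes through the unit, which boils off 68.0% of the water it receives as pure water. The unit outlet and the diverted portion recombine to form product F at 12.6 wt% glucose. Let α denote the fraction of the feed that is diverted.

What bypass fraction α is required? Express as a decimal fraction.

All 1910×0.112 = 213.92 g/s of glucose reaches F, so F = 213.92/0.126 = 1697.8 g/s and vapour = 212.22 g/s.
The evaporator receives (1−α)·1910 of feed at 0.728 water and removes 0.680 of that water:
0.680×0.728×(1−α)×1910 = 212.22
(1−α) = 212.22/945.53 = 0.2244;  α = 0.7756.

0.776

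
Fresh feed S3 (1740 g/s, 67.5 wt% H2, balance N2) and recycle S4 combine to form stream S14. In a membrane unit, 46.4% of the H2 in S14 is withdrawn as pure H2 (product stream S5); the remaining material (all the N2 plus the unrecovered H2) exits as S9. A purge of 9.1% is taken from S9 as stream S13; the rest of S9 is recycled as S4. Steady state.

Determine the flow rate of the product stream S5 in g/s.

1063 g/s

H2 in S14: m_A = 1740×0.675 + (1−0.091)·(1−0.464)·m_A, so m_A = 1174.5/0.5128 = 2290.5 g/s.
Product S5 = 0.464×2290.5 = 1062.8 g/s.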